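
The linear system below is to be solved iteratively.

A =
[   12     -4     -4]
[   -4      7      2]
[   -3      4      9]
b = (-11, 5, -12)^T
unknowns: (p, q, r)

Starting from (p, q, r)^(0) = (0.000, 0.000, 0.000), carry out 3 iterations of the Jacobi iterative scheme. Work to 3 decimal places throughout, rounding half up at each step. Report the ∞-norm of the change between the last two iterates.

0.255

Iteration 1:
  p = (-11 - (-4)·0.000 - (-4)·0.000) / (12) = -0.917
  q = (5 - (-4)·0.000 - (2)·0.000) / (7) = 0.714
  r = (-12 - (-3)·0.000 - (4)·0.000) / (9) = -1.333
Iteration 2:
  p = (-11 - (-4)·0.714 - (-4)·-1.333) / (12) = -1.123
  q = (5 - (-4)·-0.917 - (2)·-1.333) / (7) = 0.571
  r = (-12 - (-3)·-0.917 - (4)·0.714) / (9) = -1.956
Iteration 3:
  p = (-11 - (-4)·0.571 - (-4)·-1.956) / (12) = -1.378
  q = (5 - (-4)·-1.123 - (2)·-1.956) / (7) = 0.631
  r = (-12 - (-3)·-1.123 - (4)·0.571) / (9) = -1.961
Change: (-0.255, 0.060, -0.005) → max |·| = 0.255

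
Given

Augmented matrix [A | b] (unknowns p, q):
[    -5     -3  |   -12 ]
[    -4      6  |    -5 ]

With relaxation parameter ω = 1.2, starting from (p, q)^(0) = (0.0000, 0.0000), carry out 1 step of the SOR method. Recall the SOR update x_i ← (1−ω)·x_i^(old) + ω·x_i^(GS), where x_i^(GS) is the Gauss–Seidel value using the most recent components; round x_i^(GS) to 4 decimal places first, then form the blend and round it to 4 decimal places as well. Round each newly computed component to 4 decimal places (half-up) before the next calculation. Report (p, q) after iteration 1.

Iteration 1:
  p: GS value = (-12 - (-3)·0.0000) / (-5) = 2.4000;  p ← (1−ω)·0.0000 + ω·2.4000 = 2.8800
  q: GS value = (-5 - (-4)·2.8800) / (6) = 1.0867;  q ← (1−ω)·0.0000 + ω·1.0867 = 1.3040

(2.8800, 1.3040)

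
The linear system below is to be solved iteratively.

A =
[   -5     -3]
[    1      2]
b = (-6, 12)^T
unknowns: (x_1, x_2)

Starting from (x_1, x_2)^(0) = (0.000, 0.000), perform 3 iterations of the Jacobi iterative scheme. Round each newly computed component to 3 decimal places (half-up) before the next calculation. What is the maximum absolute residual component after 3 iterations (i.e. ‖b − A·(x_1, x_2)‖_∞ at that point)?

Iteration 1:
  x_1 = (-6 - (-3)·0.000) / (-5) = 1.200
  x_2 = (12 - (1)·0.000) / (2) = 6.000
Iteration 2:
  x_1 = (-6 - (-3)·6.000) / (-5) = -2.400
  x_2 = (12 - (1)·1.200) / (2) = 5.400
Iteration 3:
  x_1 = (-6 - (-3)·5.400) / (-5) = -2.040
  x_2 = (12 - (1)·-2.400) / (2) = 7.200
Residual b − A·x = (5.400, -0.360); ∞-norm = 5.400

5.400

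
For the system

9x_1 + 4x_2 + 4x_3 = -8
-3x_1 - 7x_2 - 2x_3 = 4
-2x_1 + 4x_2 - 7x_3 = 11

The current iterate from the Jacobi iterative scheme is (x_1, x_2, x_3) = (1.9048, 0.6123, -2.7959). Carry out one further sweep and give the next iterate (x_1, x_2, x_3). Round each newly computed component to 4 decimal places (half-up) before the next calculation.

One sweep:
  x_1 = (-8 - (4)·0.6123 - (4)·-2.7959) / (9) = 0.0816
  x_2 = (4 - (-3)·1.9048 - (-2)·-2.7959) / (-7) = -0.5889
  x_3 = (11 - (-2)·1.9048 - (4)·0.6123) / (-7) = -1.7658

(0.0816, -0.5889, -1.7658)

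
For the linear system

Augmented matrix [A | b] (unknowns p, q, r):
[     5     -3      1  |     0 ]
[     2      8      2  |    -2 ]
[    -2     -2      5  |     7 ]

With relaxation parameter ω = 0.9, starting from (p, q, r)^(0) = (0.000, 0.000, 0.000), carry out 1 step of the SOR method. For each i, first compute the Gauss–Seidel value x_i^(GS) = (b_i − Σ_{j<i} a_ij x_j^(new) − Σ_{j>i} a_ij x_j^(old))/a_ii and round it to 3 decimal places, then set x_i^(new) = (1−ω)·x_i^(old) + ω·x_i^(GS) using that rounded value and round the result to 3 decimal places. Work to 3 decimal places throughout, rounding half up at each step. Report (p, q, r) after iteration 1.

Iteration 1:
  p: GS value = (0 - (-3)·0.000 - (1)·0.000) / (5) = 0.000;  p ← (1−ω)·0.000 + ω·0.000 = 0.000
  q: GS value = (-2 - (2)·0.000 - (2)·0.000) / (8) = -0.250;  q ← (1−ω)·0.000 + ω·-0.250 = -0.225
  r: GS value = (7 - (-2)·0.000 - (-2)·-0.225) / (5) = 1.310;  r ← (1−ω)·0.000 + ω·1.310 = 1.179

(0.000, -0.225, 1.179)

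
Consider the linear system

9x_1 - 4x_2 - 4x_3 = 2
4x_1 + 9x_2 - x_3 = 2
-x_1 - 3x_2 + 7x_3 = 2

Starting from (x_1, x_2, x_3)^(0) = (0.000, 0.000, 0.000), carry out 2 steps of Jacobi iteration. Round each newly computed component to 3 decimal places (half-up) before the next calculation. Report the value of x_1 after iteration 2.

0.448

Iteration 1:
  x_1 = (2 - (-4)·0.000 - (-4)·0.000) / (9) = 0.222
  x_2 = (2 - (4)·0.000 - (-1)·0.000) / (9) = 0.222
  x_3 = (2 - (-1)·0.000 - (-3)·0.000) / (7) = 0.286
Iteration 2:
  x_1 = (2 - (-4)·0.222 - (-4)·0.286) / (9) = 0.448
  x_2 = (2 - (4)·0.222 - (-1)·0.286) / (9) = 0.155
  x_3 = (2 - (-1)·0.222 - (-3)·0.222) / (7) = 0.413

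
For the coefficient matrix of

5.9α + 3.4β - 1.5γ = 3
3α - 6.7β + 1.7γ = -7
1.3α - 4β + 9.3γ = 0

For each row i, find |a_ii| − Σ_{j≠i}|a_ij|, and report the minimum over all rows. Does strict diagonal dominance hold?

1

row 1: |5.9| − (3.4+1.5) = 1
row 2: |-6.7| − (3+1.7) = 2
row 3: |9.3| − (1.3+4) = 4
minimum over rows = 1 → strictly diagonally dominant (convergence guaranteed)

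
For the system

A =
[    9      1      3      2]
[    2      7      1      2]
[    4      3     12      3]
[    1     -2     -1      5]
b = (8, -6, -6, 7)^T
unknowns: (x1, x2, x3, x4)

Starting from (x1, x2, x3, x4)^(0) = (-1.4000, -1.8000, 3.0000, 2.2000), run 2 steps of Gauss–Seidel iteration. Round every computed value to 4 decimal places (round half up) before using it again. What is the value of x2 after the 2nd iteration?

-1.2942

Iteration 1:
  x1 = (8 - (1)·-1.8000 - (3)·3.0000 - (2)·2.2000) / (9) = -0.4000
  x2 = (-6 - (2)·-0.4000 - (1)·3.0000 - (2)·2.2000) / (7) = -1.8000
  x3 = (-6 - (4)·-0.4000 - (3)·-1.8000 - (3)·2.2000) / (12) = -0.4667
  x4 = (7 - (1)·-0.4000 - (-2)·-1.8000 - (-1)·-0.4667) / (5) = 0.6667
Iteration 2:
  x1 = (8 - (1)·-1.8000 - (3)·-0.4667 - (2)·0.6667) / (9) = 1.0963
  x2 = (-6 - (2)·1.0963 - (1)·-0.4667 - (2)·0.6667) / (7) = -1.2942
  x3 = (-6 - (4)·1.0963 - (3)·-1.2942 - (3)·0.6667) / (12) = -0.7086
  x4 = (7 - (1)·1.0963 - (-2)·-1.2942 - (-1)·-0.7086) / (5) = 0.5213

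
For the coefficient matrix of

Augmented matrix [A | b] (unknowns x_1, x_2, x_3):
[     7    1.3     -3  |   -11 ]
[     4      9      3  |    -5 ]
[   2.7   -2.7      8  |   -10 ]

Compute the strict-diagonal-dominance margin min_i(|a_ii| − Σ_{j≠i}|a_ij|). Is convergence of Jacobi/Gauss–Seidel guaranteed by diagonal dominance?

2

row 1: |7| − (1.3+3) = 2.7
row 2: |9| − (4+3) = 2
row 3: |8| − (2.7+2.7) = 2.6
minimum over rows = 2 → strictly diagonally dominant (convergence guaranteed)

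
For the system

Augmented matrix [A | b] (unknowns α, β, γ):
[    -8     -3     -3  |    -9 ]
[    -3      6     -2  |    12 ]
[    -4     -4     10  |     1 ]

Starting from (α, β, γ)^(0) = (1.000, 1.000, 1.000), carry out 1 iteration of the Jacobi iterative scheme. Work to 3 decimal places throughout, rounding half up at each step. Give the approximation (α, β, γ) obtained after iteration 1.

(0.375, 2.833, 0.900)

Iteration 1:
  α = (-9 - (-3)·1.000 - (-3)·1.000) / (-8) = 0.375
  β = (12 - (-3)·1.000 - (-2)·1.000) / (6) = 2.833
  γ = (1 - (-4)·1.000 - (-4)·1.000) / (10) = 0.900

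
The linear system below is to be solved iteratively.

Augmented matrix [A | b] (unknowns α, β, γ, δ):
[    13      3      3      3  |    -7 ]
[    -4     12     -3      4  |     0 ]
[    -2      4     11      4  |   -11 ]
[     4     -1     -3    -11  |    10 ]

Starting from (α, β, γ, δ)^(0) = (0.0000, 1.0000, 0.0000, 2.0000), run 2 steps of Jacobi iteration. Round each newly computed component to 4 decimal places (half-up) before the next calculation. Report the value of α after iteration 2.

0.3287

Iteration 1:
  α = (-7 - (3)·1.0000 - (3)·0.0000 - (3)·2.0000) / (13) = -1.2308
  β = (0 - (-4)·0.0000 - (-3)·0.0000 - (4)·2.0000) / (12) = -0.6667
  γ = (-11 - (-2)·0.0000 - (4)·1.0000 - (4)·2.0000) / (11) = -2.0909
  δ = (10 - (4)·0.0000 - (-1)·1.0000 - (-3)·0.0000) / (-11) = -1.0000
Iteration 2:
  α = (-7 - (3)·-0.6667 - (3)·-2.0909 - (3)·-1.0000) / (13) = 0.3287
  β = (0 - (-4)·-1.2308 - (-3)·-2.0909 - (4)·-1.0000) / (12) = -0.5997
  γ = (-11 - (-2)·-1.2308 - (4)·-0.6667 - (4)·-1.0000) / (11) = -0.6177
  δ = (10 - (4)·-1.2308 - (-1)·-0.6667 - (-3)·-2.0909) / (-11) = -0.7258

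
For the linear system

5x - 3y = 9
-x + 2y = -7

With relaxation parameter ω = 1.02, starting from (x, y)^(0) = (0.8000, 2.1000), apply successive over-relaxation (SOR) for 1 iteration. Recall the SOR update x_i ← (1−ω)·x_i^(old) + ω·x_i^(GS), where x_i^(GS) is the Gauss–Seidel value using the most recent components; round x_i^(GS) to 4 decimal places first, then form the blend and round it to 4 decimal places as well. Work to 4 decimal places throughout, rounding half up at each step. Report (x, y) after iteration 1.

(3.1052, -2.0283)

Iteration 1:
  x: GS value = (9 - (-3)·2.1000) / (5) = 3.0600;  x ← (1−ω)·0.8000 + ω·3.0600 = 3.1052
  y: GS value = (-7 - (-1)·3.1052) / (2) = -1.9474;  y ← (1−ω)·2.1000 + ω·-1.9474 = -2.0283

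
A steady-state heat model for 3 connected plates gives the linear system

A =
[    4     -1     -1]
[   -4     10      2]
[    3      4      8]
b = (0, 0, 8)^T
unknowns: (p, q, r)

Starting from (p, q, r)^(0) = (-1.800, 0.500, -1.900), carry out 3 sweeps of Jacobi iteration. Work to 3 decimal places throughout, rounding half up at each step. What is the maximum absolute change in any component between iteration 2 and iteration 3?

0.273

Iteration 1:
  p = (0 - (-1)·0.500 - (-1)·-1.900) / (4) = -0.350
  q = (0 - (-4)·-1.800 - (2)·-1.900) / (10) = -0.340
  r = (8 - (3)·-1.800 - (4)·0.500) / (8) = 1.425
Iteration 2:
  p = (0 - (-1)·-0.340 - (-1)·1.425) / (4) = 0.271
  q = (0 - (-4)·-0.350 - (2)·1.425) / (10) = -0.425
  r = (8 - (3)·-0.350 - (4)·-0.340) / (8) = 1.301
Iteration 3:
  p = (0 - (-1)·-0.425 - (-1)·1.301) / (4) = 0.219
  q = (0 - (-4)·0.271 - (2)·1.301) / (10) = -0.152
  r = (8 - (3)·0.271 - (4)·-0.425) / (8) = 1.111
Change: (-0.052, 0.273, -0.190) → max |·| = 0.273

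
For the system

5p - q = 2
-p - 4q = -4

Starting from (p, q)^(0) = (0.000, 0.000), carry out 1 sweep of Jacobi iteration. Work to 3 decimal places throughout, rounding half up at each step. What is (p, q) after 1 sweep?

(0.400, 1.000)

Iteration 1:
  p = (2 - (-1)·0.000) / (5) = 0.400
  q = (-4 - (-1)·0.000) / (-4) = 1.000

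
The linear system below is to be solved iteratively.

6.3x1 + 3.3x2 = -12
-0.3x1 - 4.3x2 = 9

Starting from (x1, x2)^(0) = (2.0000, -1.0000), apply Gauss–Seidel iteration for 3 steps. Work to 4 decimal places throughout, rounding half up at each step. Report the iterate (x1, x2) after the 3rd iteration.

(-0.8398, -2.0344)

Iteration 1:
  x1 = (-12 - (3.3)·-1.0000) / (6.3) = -1.3810
  x2 = (9 - (-0.3)·-1.3810) / (-4.3) = -1.9967
Iteration 2:
  x1 = (-12 - (3.3)·-1.9967) / (6.3) = -0.8589
  x2 = (9 - (-0.3)·-0.8589) / (-4.3) = -2.0331
Iteration 3:
  x1 = (-12 - (3.3)·-2.0331) / (6.3) = -0.8398
  x2 = (9 - (-0.3)·-0.8398) / (-4.3) = -2.0344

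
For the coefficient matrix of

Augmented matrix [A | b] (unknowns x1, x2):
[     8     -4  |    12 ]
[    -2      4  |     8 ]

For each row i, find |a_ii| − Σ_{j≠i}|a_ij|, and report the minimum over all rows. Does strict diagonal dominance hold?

row 1: |8| − (4) = 4
row 2: |4| − (2) = 2
minimum over rows = 2 → strictly diagonally dominant (convergence guaranteed)

2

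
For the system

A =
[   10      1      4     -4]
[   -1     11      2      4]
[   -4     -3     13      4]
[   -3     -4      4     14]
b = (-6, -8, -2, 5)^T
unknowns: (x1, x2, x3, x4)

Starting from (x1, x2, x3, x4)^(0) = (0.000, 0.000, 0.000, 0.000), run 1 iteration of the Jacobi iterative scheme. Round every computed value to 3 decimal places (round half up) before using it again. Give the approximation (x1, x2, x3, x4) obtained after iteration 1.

(-0.600, -0.727, -0.154, 0.357)

Iteration 1:
  x1 = (-6 - (1)·0.000 - (4)·0.000 - (-4)·0.000) / (10) = -0.600
  x2 = (-8 - (-1)·0.000 - (2)·0.000 - (4)·0.000) / (11) = -0.727
  x3 = (-2 - (-4)·0.000 - (-3)·0.000 - (4)·0.000) / (13) = -0.154
  x4 = (5 - (-3)·0.000 - (-4)·0.000 - (4)·0.000) / (14) = 0.357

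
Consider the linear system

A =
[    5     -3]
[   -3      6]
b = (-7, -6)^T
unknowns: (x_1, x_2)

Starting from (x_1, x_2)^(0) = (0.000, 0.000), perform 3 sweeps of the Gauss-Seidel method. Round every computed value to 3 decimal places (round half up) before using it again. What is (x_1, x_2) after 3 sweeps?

(-2.726, -2.363)

Iteration 1:
  x_1 = (-7 - (-3)·0.000) / (5) = -1.400
  x_2 = (-6 - (-3)·-1.400) / (6) = -1.700
Iteration 2:
  x_1 = (-7 - (-3)·-1.700) / (5) = -2.420
  x_2 = (-6 - (-3)·-2.420) / (6) = -2.210
Iteration 3:
  x_1 = (-7 - (-3)·-2.210) / (5) = -2.726
  x_2 = (-6 - (-3)·-2.726) / (6) = -2.363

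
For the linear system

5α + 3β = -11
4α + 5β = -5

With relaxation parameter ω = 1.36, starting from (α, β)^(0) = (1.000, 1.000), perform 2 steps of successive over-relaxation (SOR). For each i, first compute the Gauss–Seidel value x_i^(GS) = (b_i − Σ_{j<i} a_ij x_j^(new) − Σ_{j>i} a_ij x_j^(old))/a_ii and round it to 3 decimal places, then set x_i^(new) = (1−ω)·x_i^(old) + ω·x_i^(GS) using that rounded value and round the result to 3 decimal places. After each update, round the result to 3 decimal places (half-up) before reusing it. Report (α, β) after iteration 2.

(-3.787, 1.748)

Iteration 1:
  α: GS value = (-11 - (3)·1.000) / (5) = -2.800;  α ← (1−ω)·1.000 + ω·-2.800 = -4.168
  β: GS value = (-5 - (4)·-4.168) / (5) = 2.334;  β ← (1−ω)·1.000 + ω·2.334 = 2.814
Iteration 2:
  α: GS value = (-11 - (3)·2.814) / (5) = -3.888;  α ← (1−ω)·-4.168 + ω·-3.888 = -3.787
  β: GS value = (-5 - (4)·-3.787) / (5) = 2.030;  β ← (1−ω)·2.814 + ω·2.030 = 1.748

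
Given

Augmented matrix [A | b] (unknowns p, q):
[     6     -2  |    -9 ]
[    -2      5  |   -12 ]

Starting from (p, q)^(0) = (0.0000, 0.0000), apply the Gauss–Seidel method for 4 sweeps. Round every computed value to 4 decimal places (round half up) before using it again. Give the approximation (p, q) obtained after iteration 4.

Iteration 1:
  p = (-9 - (-2)·0.0000) / (6) = -1.5000
  q = (-12 - (-2)·-1.5000) / (5) = -3.0000
Iteration 2:
  p = (-9 - (-2)·-3.0000) / (6) = -2.5000
  q = (-12 - (-2)·-2.5000) / (5) = -3.4000
Iteration 3:
  p = (-9 - (-2)·-3.4000) / (6) = -2.6333
  q = (-12 - (-2)·-2.6333) / (5) = -3.4533
Iteration 4:
  p = (-9 - (-2)·-3.4533) / (6) = -2.6511
  q = (-12 - (-2)·-2.6511) / (5) = -3.4604

(-2.6511, -3.4604)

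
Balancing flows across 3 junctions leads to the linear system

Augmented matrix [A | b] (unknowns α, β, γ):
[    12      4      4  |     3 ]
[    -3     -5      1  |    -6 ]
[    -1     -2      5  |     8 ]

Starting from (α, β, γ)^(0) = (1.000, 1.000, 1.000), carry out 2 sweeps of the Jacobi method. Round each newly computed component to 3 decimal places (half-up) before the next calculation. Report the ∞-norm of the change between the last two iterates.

1.090

Iteration 1:
  α = (3 - (4)·1.000 - (4)·1.000) / (12) = -0.417
  β = (-6 - (-3)·1.000 - (1)·1.000) / (-5) = 0.800
  γ = (8 - (-1)·1.000 - (-2)·1.000) / (5) = 2.200
Iteration 2:
  α = (3 - (4)·0.800 - (4)·2.200) / (12) = -0.750
  β = (-6 - (-3)·-0.417 - (1)·2.200) / (-5) = 1.890
  γ = (8 - (-1)·-0.417 - (-2)·0.800) / (5) = 1.837
Change: (-0.333, 1.090, -0.363) → max |·| = 1.090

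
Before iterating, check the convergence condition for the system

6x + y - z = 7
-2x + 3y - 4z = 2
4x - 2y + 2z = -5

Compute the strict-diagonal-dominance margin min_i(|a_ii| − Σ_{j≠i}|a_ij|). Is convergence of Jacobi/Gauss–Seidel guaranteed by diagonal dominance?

row 1: |6| − (1+1) = 4
row 2: |3| − (2+4) = -3
row 3: |2| − (4+2) = -4
minimum over rows = -4 → not strictly diagonally dominant

-4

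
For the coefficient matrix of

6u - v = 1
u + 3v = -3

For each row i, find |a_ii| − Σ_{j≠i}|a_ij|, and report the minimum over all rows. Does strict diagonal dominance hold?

row 1: |6| − (1) = 5
row 2: |3| − (1) = 2
minimum over rows = 2 → strictly diagonally dominant (convergence guaranteed)

2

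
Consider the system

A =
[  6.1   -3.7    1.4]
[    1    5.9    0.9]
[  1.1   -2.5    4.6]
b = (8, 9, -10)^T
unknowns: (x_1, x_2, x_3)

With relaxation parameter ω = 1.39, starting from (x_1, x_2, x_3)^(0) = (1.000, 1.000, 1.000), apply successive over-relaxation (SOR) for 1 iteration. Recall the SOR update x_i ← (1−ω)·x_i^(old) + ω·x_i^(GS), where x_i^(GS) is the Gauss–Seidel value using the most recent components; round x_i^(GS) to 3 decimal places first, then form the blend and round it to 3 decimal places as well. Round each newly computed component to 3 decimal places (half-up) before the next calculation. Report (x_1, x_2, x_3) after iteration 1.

Iteration 1:
  x_1: GS value = (8 - (-3.7)·1.000 - (1.4)·1.000) / (6.1) = 1.689;  x_1 ← (1−ω)·1.000 + ω·1.689 = 1.958
  x_2: GS value = (9 - (1)·1.958 - (0.9)·1.000) / (5.9) = 1.041;  x_2 ← (1−ω)·1.000 + ω·1.041 = 1.057
  x_3: GS value = (-10 - (1.1)·1.958 - (-2.5)·1.057) / (4.6) = -2.068;  x_3 ← (1−ω)·1.000 + ω·-2.068 = -3.265

(1.958, 1.057, -3.265)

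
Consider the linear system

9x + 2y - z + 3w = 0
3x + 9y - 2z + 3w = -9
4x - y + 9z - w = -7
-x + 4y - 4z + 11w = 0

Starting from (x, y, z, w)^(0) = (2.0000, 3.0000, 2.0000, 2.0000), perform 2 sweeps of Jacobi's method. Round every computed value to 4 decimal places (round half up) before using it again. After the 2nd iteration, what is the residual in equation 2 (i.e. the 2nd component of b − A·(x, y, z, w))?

-4.3010

Iteration 1:
  x = (0 - (2)·3.0000 - (-1)·2.0000 - (3)·2.0000) / (9) = -1.1111
  y = (-9 - (3)·2.0000 - (-2)·2.0000 - (3)·2.0000) / (9) = -1.8889
  z = (-7 - (4)·2.0000 - (-1)·3.0000 - (-1)·2.0000) / (9) = -1.1111
  w = (0 - (-1)·2.0000 - (4)·3.0000 - (-4)·2.0000) / (11) = -0.1818
Iteration 2:
  x = (0 - (2)·-1.8889 - (-1)·-1.1111 - (3)·-0.1818) / (9) = 0.3569
  y = (-9 - (3)·-1.1111 - (-2)·-1.1111 - (3)·-0.1818) / (9) = -0.8159
  z = (-7 - (4)·-1.1111 - (-1)·-1.8889 - (-1)·-0.1818) / (9) = -0.5140
  w = (0 - (-1)·-1.1111 - (4)·-1.8889 - (-4)·-1.1111) / (11) = 0.1818
Residual b − A·x = (-2.6397, -4.3010, -4.4357, -0.4353)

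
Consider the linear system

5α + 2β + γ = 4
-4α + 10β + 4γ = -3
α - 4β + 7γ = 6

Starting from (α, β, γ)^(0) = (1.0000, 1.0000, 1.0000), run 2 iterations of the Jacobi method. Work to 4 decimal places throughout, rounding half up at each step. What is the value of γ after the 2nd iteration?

Iteration 1:
  α = (4 - (2)·1.0000 - (1)·1.0000) / (5) = 0.2000
  β = (-3 - (-4)·1.0000 - (4)·1.0000) / (10) = -0.3000
  γ = (6 - (1)·1.0000 - (-4)·1.0000) / (7) = 1.2857
Iteration 2:
  α = (4 - (2)·-0.3000 - (1)·1.2857) / (5) = 0.6629
  β = (-3 - (-4)·0.2000 - (4)·1.2857) / (10) = -0.7343
  γ = (6 - (1)·0.2000 - (-4)·-0.3000) / (7) = 0.6571

0.6571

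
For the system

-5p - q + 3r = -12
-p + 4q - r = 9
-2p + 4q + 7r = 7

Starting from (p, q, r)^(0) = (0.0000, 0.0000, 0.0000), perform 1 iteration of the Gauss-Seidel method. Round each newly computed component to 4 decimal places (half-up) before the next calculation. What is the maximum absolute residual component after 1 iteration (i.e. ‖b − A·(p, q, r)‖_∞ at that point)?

Iteration 1:
  p = (-12 - (-1)·0.0000 - (3)·0.0000) / (-5) = 2.4000
  q = (9 - (-1)·2.4000 - (-1)·0.0000) / (4) = 2.8500
  r = (7 - (-2)·2.4000 - (4)·2.8500) / (7) = 0.0571
Residual b − A·x = (2.6787, 0.0571, 0.0003); ∞-norm = 2.6787

2.6787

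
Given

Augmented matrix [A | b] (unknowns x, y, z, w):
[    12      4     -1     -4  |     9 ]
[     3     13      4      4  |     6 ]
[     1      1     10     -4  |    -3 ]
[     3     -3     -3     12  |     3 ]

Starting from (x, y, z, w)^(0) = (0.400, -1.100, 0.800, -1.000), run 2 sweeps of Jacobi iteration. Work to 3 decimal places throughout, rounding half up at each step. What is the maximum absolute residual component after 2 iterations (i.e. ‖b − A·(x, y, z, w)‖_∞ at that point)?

1.521

Iteration 1:
  x = (9 - (4)·-1.100 - (-1)·0.800 - (-4)·-1.000) / (12) = 0.850
  y = (6 - (3)·0.400 - (4)·0.800 - (4)·-1.000) / (13) = 0.431
  z = (-3 - (1)·0.400 - (1)·-1.100 - (-4)·-1.000) / (10) = -0.630
  w = (3 - (3)·0.400 - (-3)·-1.100 - (-3)·0.800) / (12) = 0.075
Iteration 2:
  x = (9 - (4)·0.431 - (-1)·-0.630 - (-4)·0.075) / (12) = 0.579
  y = (6 - (3)·0.850 - (4)·-0.630 - (4)·0.075) / (13) = 0.436
  z = (-3 - (1)·0.850 - (1)·0.431 - (-4)·0.075) / (10) = -0.398
  w = (3 - (3)·0.850 - (-3)·0.431 - (-3)·-0.630) / (12) = -0.012
Residual b − A·x = (-0.138, 0.235, -0.083, 1.521); ∞-norm = 1.521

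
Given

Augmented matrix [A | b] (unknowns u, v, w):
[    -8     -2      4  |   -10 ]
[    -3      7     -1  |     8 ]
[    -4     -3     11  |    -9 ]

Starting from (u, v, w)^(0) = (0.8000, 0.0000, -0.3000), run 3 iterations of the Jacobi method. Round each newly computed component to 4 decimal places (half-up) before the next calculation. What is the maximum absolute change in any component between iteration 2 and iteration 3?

0.2273

Iteration 1:
  u = (-10 - (-2)·0.0000 - (4)·-0.3000) / (-8) = 1.1000
  v = (8 - (-3)·0.8000 - (-1)·-0.3000) / (7) = 1.4429
  w = (-9 - (-4)·0.8000 - (-3)·0.0000) / (11) = -0.5273
Iteration 2:
  u = (-10 - (-2)·1.4429 - (4)·-0.5273) / (-8) = 0.6256
  v = (8 - (-3)·1.1000 - (-1)·-0.5273) / (7) = 1.5390
  w = (-9 - (-4)·1.1000 - (-3)·1.4429) / (11) = -0.0247
Iteration 3:
  u = (-10 - (-2)·1.5390 - (4)·-0.0247) / (-8) = 0.8529
  v = (8 - (-3)·0.6256 - (-1)·-0.0247) / (7) = 1.4074
  w = (-9 - (-4)·0.6256 - (-3)·1.5390) / (11) = -0.1710
Change: (0.2273, -0.1316, -0.1463) → max |·| = 0.2273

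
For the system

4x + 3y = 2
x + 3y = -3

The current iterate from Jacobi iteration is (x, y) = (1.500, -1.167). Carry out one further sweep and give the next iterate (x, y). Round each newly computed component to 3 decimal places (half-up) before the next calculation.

One sweep:
  x = (2 - (3)·-1.167) / (4) = 1.375
  y = (-3 - (1)·1.500) / (3) = -1.500

(1.375, -1.500)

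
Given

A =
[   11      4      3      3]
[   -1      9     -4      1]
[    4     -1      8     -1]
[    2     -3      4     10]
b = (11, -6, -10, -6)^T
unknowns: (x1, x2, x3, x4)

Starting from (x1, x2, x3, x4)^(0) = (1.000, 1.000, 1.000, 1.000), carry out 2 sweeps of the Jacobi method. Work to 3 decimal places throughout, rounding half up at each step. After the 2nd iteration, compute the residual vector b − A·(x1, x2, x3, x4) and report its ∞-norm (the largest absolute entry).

Iteration 1:
  x1 = (11 - (4)·1.000 - (3)·1.000 - (3)·1.000) / (11) = 0.091
  x2 = (-6 - (-1)·1.000 - (-4)·1.000 - (1)·1.000) / (9) = -0.222
  x3 = (-10 - (4)·1.000 - (-1)·1.000 - (-1)·1.000) / (8) = -1.500
  x4 = (-6 - (2)·1.000 - (-3)·1.000 - (4)·1.000) / (10) = -0.900
Iteration 2:
  x1 = (11 - (4)·-0.222 - (3)·-1.500 - (3)·-0.900) / (11) = 1.735
  x2 = (-6 - (-1)·0.091 - (-4)·-1.500 - (1)·-0.900) / (9) = -1.223
  x3 = (-10 - (4)·0.091 - (-1)·-0.222 - (-1)·-0.900) / (8) = -1.436
  x4 = (-6 - (2)·0.091 - (-3)·-0.222 - (4)·-1.500) / (10) = -0.085
Residual b − A·x = (1.370, 1.083, -6.760, -6.545); ∞-norm = 6.760

6.760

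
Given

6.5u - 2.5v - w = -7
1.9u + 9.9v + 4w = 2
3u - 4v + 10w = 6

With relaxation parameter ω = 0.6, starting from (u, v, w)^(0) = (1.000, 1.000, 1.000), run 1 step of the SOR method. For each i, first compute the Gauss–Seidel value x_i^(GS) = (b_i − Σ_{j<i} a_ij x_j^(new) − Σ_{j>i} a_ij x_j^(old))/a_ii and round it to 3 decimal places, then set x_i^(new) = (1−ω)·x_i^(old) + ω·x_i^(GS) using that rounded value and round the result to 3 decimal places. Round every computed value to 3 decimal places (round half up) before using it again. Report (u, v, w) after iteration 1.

Iteration 1:
  u: GS value = (-7 - (-2.5)·1.000 - (-1)·1.000) / (6.5) = -0.538;  u ← (1−ω)·1.000 + ω·-0.538 = 0.077
  v: GS value = (2 - (1.9)·0.077 - (4)·1.000) / (9.9) = -0.217;  v ← (1−ω)·1.000 + ω·-0.217 = 0.270
  w: GS value = (6 - (3)·0.077 - (-4)·0.270) / (10) = 0.685;  w ← (1−ω)·1.000 + ω·0.685 = 0.811

(0.077, 0.270, 0.811)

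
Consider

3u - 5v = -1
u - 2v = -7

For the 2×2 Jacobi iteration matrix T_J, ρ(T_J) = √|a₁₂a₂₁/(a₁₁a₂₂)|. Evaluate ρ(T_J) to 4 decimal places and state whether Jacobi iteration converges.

0.9129

a₁₂a₂₁/(a₁₁a₂₂) = (-5)·(1) / ((3)·(-2)) = 0.833333
ρ = √|0.833333| = √0.833333 = 0.9129
ρ < 1, so Jacobi converges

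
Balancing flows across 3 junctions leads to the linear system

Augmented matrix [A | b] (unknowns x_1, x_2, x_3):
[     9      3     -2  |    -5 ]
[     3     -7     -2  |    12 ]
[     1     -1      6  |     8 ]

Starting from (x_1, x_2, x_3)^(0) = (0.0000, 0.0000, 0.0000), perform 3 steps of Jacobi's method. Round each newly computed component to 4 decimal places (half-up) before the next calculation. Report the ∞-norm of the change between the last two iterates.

Iteration 1:
  x_1 = (-5 - (3)·0.0000 - (-2)·0.0000) / (9) = -0.5556
  x_2 = (12 - (3)·0.0000 - (-2)·0.0000) / (-7) = -1.7143
  x_3 = (8 - (1)·0.0000 - (-1)·0.0000) / (6) = 1.3333
Iteration 2:
  x_1 = (-5 - (3)·-1.7143 - (-2)·1.3333) / (9) = 0.3122
  x_2 = (12 - (3)·-0.5556 - (-2)·1.3333) / (-7) = -2.3333
  x_3 = (8 - (1)·-0.5556 - (-1)·-1.7143) / (6) = 1.1402
Iteration 3:
  x_1 = (-5 - (3)·-2.3333 - (-2)·1.1402) / (9) = 0.4756
  x_2 = (12 - (3)·0.3122 - (-2)·1.1402) / (-7) = -1.9063
  x_3 = (8 - (1)·0.3122 - (-1)·-2.3333) / (6) = 0.8924
Change: (0.1634, 0.4270, -0.2478) → max |·| = 0.4270

0.4270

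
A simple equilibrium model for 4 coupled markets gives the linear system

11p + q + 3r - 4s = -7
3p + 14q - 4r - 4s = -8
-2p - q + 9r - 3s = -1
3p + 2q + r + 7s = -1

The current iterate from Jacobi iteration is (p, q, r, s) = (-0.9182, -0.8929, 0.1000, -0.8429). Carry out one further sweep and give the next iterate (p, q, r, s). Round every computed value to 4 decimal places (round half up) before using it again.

(-0.8890, -0.5869, -0.6953, 0.4915)

One sweep:
  p = (-7 - (1)·-0.8929 - (3)·0.1000 - (-4)·-0.8429) / (11) = -0.8890
  q = (-8 - (3)·-0.9182 - (-4)·0.1000 - (-4)·-0.8429) / (14) = -0.5869
  r = (-1 - (-2)·-0.9182 - (-1)·-0.8929 - (-3)·-0.8429) / (9) = -0.6953
  s = (-1 - (3)·-0.9182 - (2)·-0.8929 - (1)·0.1000) / (7) = 0.4915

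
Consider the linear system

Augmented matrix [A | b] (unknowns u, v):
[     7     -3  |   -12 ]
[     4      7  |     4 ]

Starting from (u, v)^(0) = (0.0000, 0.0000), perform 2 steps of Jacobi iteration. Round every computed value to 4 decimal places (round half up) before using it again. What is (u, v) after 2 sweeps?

Iteration 1:
  u = (-12 - (-3)·0.0000) / (7) = -1.7143
  v = (4 - (4)·0.0000) / (7) = 0.5714
Iteration 2:
  u = (-12 - (-3)·0.5714) / (7) = -1.4694
  v = (4 - (4)·-1.7143) / (7) = 1.5510

(-1.4694, 1.5510)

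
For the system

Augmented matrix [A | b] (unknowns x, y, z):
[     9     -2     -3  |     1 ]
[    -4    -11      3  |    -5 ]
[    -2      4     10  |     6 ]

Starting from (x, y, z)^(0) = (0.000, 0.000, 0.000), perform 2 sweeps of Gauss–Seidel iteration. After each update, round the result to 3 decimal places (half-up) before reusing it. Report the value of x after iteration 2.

0.355

Iteration 1:
  x = (1 - (-2)·0.000 - (-3)·0.000) / (9) = 0.111
  y = (-5 - (-4)·0.111 - (3)·0.000) / (-11) = 0.414
  z = (6 - (-2)·0.111 - (4)·0.414) / (10) = 0.457
Iteration 2:
  x = (1 - (-2)·0.414 - (-3)·0.457) / (9) = 0.355
  y = (-5 - (-4)·0.355 - (3)·0.457) / (-11) = 0.450
  z = (6 - (-2)·0.355 - (4)·0.450) / (10) = 0.491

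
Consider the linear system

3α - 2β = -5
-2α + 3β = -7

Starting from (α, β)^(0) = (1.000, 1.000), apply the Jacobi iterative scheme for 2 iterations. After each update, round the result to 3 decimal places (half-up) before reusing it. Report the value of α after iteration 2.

Iteration 1:
  α = (-5 - (-2)·1.000) / (3) = -1.000
  β = (-7 - (-2)·1.000) / (3) = -1.667
Iteration 2:
  α = (-5 - (-2)·-1.667) / (3) = -2.778
  β = (-7 - (-2)·-1.000) / (3) = -3.000

-2.778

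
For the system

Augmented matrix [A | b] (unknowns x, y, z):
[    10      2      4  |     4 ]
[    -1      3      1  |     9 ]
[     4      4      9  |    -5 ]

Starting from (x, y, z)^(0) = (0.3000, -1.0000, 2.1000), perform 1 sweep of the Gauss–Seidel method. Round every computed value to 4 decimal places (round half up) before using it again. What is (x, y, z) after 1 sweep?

Iteration 1:
  x = (4 - (2)·-1.0000 - (4)·2.1000) / (10) = -0.2400
  y = (9 - (-1)·-0.2400 - (1)·2.1000) / (3) = 2.2200
  z = (-5 - (4)·-0.2400 - (4)·2.2200) / (9) = -1.4356

(-0.2400, 2.2200, -1.4356)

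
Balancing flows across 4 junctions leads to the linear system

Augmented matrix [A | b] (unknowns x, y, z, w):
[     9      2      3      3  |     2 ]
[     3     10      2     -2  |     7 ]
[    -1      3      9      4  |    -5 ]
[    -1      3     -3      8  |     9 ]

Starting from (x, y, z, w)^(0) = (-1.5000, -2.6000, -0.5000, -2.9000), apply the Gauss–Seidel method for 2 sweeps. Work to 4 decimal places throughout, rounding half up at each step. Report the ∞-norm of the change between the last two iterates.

Iteration 1:
  x = (2 - (2)·-2.6000 - (3)·-0.5000 - (3)·-2.9000) / (9) = 1.9333
  y = (7 - (3)·1.9333 - (2)·-0.5000 - (-2)·-2.9000) / (10) = -0.3600
  z = (-5 - (-1)·1.9333 - (3)·-0.3600 - (4)·-2.9000) / (9) = 1.0681
  w = (9 - (-1)·1.9333 - (3)·-0.3600 - (-3)·1.0681) / (8) = 1.9022
Iteration 2:
  x = (2 - (2)·-0.3600 - (3)·1.0681 - (3)·1.9022) / (9) = -0.6879
  y = (7 - (3)·-0.6879 - (2)·1.0681 - (-2)·1.9022) / (10) = 1.0732
  z = (-5 - (-1)·-0.6879 - (3)·1.0732 - (4)·1.9022) / (9) = -1.8351
  w = (9 - (-1)·-0.6879 - (3)·1.0732 - (-3)·-1.8351) / (8) = -0.0516
Change: (-2.6212, 1.4332, -2.9032, -1.9538) → max |·| = 2.9032

2.9032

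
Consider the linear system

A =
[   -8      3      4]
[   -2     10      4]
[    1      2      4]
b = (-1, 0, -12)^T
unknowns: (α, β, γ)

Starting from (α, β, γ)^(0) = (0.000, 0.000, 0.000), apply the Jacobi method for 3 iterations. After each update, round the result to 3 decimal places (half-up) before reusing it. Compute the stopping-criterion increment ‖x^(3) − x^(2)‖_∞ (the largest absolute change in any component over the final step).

Iteration 1:
  α = (-1 - (3)·0.000 - (4)·0.000) / (-8) = 0.125
  β = (0 - (-2)·0.000 - (4)·0.000) / (10) = 0.000
  γ = (-12 - (1)·0.000 - (2)·0.000) / (4) = -3.000
Iteration 2:
  α = (-1 - (3)·0.000 - (4)·-3.000) / (-8) = -1.375
  β = (0 - (-2)·0.125 - (4)·-3.000) / (10) = 1.225
  γ = (-12 - (1)·0.125 - (2)·0.000) / (4) = -3.031
Iteration 3:
  α = (-1 - (3)·1.225 - (4)·-3.031) / (-8) = -0.931
  β = (0 - (-2)·-1.375 - (4)·-3.031) / (10) = 0.937
  γ = (-12 - (1)·-1.375 - (2)·1.225) / (4) = -3.269
Change: (0.444, -0.288, -0.238) → max |·| = 0.444

0.444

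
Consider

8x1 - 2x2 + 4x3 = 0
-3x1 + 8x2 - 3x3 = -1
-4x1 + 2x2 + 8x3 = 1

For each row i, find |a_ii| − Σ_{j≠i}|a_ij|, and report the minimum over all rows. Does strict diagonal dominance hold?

2

row 1: |8| − (2+4) = 2
row 2: |8| − (3+3) = 2
row 3: |8| − (4+2) = 2
minimum over rows = 2 → strictly diagonally dominant (convergence guaranteed)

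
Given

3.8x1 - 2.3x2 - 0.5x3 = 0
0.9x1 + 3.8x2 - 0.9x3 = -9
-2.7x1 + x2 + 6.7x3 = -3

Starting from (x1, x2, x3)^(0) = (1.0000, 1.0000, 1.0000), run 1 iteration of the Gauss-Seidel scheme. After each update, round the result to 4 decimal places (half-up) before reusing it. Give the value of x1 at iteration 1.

0.7368

Iteration 1:
  x1 = (0 - (-2.3)·1.0000 - (-0.5)·1.0000) / (3.8) = 0.7368
  x2 = (-9 - (0.9)·0.7368 - (-0.9)·1.0000) / (3.8) = -2.3061
  x3 = (-3 - (-2.7)·0.7368 - (1)·-2.3061) / (6.7) = 0.1934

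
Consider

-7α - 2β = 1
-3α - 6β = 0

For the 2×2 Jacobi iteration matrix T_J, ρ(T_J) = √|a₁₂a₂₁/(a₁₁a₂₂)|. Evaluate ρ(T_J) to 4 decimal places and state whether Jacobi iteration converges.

a₁₂a₂₁/(a₁₁a₂₂) = (-2)·(-3) / ((-7)·(-6)) = 0.142857
ρ = √|0.142857| = √0.142857 = 0.3780
ρ < 1, so Jacobi converges

0.3780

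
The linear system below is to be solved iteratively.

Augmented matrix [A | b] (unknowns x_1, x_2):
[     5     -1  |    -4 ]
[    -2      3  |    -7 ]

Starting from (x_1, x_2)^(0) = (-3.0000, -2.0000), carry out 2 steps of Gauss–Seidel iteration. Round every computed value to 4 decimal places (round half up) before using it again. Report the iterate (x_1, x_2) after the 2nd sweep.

Iteration 1:
  x_1 = (-4 - (-1)·-2.0000) / (5) = -1.2000
  x_2 = (-7 - (-2)·-1.2000) / (3) = -3.1333
Iteration 2:
  x_1 = (-4 - (-1)·-3.1333) / (5) = -1.4267
  x_2 = (-7 - (-2)·-1.4267) / (3) = -3.2845

(-1.4267, -3.2845)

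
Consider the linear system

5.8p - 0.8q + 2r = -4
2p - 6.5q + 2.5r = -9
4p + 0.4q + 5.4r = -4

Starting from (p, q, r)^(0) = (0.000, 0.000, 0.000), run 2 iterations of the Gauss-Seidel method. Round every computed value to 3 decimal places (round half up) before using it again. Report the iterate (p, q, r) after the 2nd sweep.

Iteration 1:
  p = (-4 - (-0.8)·0.000 - (2)·0.000) / (5.8) = -0.690
  q = (-9 - (2)·-0.690 - (2.5)·0.000) / (-6.5) = 1.172
  r = (-4 - (4)·-0.690 - (0.4)·1.172) / (5.4) = -0.316
Iteration 2:
  p = (-4 - (-0.8)·1.172 - (2)·-0.316) / (5.8) = -0.419
  q = (-9 - (2)·-0.419 - (2.5)·-0.316) / (-6.5) = 1.134
  r = (-4 - (4)·-0.419 - (0.4)·1.134) / (5.4) = -0.514

(-0.419, 1.134, -0.514)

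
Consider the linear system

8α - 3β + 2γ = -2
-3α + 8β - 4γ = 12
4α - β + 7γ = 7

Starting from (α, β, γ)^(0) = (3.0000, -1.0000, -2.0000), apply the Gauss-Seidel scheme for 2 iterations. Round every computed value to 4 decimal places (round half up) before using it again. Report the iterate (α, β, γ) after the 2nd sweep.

Iteration 1:
  α = (-2 - (-3)·-1.0000 - (2)·-2.0000) / (8) = -0.1250
  β = (12 - (-3)·-0.1250 - (-4)·-2.0000) / (8) = 0.4531
  γ = (7 - (4)·-0.1250 - (-1)·0.4531) / (7) = 1.1362
Iteration 2:
  α = (-2 - (-3)·0.4531 - (2)·1.1362) / (8) = -0.3641
  β = (12 - (-3)·-0.3641 - (-4)·1.1362) / (8) = 1.9316
  γ = (7 - (4)·-0.3641 - (-1)·1.9316) / (7) = 1.4840

(-0.3641, 1.9316, 1.4840)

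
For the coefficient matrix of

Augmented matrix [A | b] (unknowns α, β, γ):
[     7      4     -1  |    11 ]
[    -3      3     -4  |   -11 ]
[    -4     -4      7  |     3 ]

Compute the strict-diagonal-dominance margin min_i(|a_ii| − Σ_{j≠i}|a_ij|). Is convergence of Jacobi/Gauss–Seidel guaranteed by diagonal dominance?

-4

row 1: |7| − (4+1) = 2
row 2: |3| − (3+4) = -4
row 3: |7| − (4+4) = -1
minimum over rows = -4 → not strictly diagonally dominant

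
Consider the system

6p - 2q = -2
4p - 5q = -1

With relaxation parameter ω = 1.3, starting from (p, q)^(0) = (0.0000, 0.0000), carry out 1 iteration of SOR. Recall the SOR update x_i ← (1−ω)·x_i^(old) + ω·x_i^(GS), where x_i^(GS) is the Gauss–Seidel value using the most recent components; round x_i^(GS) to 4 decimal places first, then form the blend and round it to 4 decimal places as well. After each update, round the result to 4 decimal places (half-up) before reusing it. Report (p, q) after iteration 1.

Iteration 1:
  p: GS value = (-2 - (-2)·0.0000) / (6) = -0.3333;  p ← (1−ω)·0.0000 + ω·-0.3333 = -0.4333
  q: GS value = (-1 - (4)·-0.4333) / (-5) = -0.1466;  q ← (1−ω)·0.0000 + ω·-0.1466 = -0.1906

(-0.4333, -0.1906)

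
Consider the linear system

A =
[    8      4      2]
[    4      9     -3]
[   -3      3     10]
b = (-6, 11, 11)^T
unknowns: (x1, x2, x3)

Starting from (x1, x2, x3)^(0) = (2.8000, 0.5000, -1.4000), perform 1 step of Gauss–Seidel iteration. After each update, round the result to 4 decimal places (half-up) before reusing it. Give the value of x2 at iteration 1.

1.0444

Iteration 1:
  x1 = (-6 - (4)·0.5000 - (2)·-1.4000) / (8) = -0.6500
  x2 = (11 - (4)·-0.6500 - (-3)·-1.4000) / (9) = 1.0444
  x3 = (11 - (-3)·-0.6500 - (3)·1.0444) / (10) = 0.5917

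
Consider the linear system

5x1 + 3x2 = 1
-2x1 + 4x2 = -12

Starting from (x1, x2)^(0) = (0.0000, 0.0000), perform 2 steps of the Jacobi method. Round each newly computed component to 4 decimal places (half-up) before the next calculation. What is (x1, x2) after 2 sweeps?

(2.0000, -2.9000)

Iteration 1:
  x1 = (1 - (3)·0.0000) / (5) = 0.2000
  x2 = (-12 - (-2)·0.0000) / (4) = -3.0000
Iteration 2:
  x1 = (1 - (3)·-3.0000) / (5) = 2.0000
  x2 = (-12 - (-2)·0.2000) / (4) = -2.9000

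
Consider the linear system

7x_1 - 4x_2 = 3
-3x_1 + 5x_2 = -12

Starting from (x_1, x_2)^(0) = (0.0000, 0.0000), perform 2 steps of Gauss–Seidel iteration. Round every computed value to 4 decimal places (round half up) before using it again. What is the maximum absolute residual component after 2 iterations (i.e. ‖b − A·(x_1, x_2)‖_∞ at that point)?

Iteration 1:
  x_1 = (3 - (-4)·0.0000) / (7) = 0.4286
  x_2 = (-12 - (-3)·0.4286) / (5) = -2.1428
Iteration 2:
  x_1 = (3 - (-4)·-2.1428) / (7) = -0.7959
  x_2 = (-12 - (-3)·-0.7959) / (5) = -2.8775
Residual b − A·x = (-2.9387, -0.0002); ∞-norm = 2.9387

2.9387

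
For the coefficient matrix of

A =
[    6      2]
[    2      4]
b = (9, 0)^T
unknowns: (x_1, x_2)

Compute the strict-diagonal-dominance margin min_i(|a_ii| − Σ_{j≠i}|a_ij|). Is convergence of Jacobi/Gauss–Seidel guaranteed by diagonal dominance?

2

row 1: |6| − (2) = 4
row 2: |4| − (2) = 2
minimum over rows = 2 → strictly diagonally dominant (convergence guaranteed)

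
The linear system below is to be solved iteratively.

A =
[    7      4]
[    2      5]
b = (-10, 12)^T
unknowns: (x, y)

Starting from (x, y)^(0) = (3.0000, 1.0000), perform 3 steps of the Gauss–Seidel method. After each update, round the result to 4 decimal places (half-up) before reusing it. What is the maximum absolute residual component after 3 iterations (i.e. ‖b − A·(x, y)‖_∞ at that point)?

Iteration 1:
  x = (-10 - (4)·1.0000) / (7) = -2.0000
  y = (12 - (2)·-2.0000) / (5) = 3.2000
Iteration 2:
  x = (-10 - (4)·3.2000) / (7) = -3.2571
  y = (12 - (2)·-3.2571) / (5) = 3.7028
Iteration 3:
  x = (-10 - (4)·3.7028) / (7) = -3.5445
  y = (12 - (2)·-3.5445) / (5) = 3.8178
Residual b − A·x = (-0.4597, 0.0000); ∞-norm = 0.4597

0.4597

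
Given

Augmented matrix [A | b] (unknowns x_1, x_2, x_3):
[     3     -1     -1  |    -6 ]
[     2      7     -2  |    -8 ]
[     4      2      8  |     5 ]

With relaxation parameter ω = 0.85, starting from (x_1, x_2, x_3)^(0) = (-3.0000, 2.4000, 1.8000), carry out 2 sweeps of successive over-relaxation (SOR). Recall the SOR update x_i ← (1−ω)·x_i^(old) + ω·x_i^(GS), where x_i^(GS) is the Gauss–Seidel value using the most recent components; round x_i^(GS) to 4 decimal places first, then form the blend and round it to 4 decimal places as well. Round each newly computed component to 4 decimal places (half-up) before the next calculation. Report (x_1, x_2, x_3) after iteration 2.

(-1.4883, -0.3105, 1.4093)

Iteration 1:
  x_1: GS value = (-6 - (-1)·2.4000 - (-1)·1.8000) / (3) = -0.6000;  x_1 ← (1−ω)·-3.0000 + ω·-0.6000 = -0.9600
  x_2: GS value = (-8 - (2)·-0.9600 - (-2)·1.8000) / (7) = -0.3543;  x_2 ← (1−ω)·2.4000 + ω·-0.3543 = 0.0588
  x_3: GS value = (5 - (4)·-0.9600 - (2)·0.0588) / (8) = 1.0903;  x_3 ← (1−ω)·1.8000 + ω·1.0903 = 1.1968
Iteration 2:
  x_1: GS value = (-6 - (-1)·0.0588 - (-1)·1.1968) / (3) = -1.5815;  x_1 ← (1−ω)·-0.9600 + ω·-1.5815 = -1.4883
  x_2: GS value = (-8 - (2)·-1.4883 - (-2)·1.1968) / (7) = -0.3757;  x_2 ← (1−ω)·0.0588 + ω·-0.3757 = -0.3105
  x_3: GS value = (5 - (4)·-1.4883 - (2)·-0.3105) / (8) = 1.4468;  x_3 ← (1−ω)·1.1968 + ω·1.4468 = 1.4093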